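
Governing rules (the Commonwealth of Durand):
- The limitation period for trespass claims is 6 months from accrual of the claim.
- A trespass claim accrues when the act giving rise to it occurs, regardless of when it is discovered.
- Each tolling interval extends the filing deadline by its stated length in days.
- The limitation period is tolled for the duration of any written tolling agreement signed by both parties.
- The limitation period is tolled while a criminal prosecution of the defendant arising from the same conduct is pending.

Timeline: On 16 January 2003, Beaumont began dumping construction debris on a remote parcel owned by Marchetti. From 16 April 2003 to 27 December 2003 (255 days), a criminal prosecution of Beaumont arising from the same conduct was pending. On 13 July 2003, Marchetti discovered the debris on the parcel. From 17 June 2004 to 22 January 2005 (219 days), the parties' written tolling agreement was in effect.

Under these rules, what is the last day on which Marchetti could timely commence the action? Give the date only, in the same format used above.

Because the rule ties accrual to occurrence, the claim accrued on 16 January 2003, not on the 13 July 2003 discovery date.
Adding the 6 months base period to 16 January 2003 gives a deadline of 16 July 2003, before any tolling.
The period was tolled for 255 days by the pending criminal prosecution (16 April 2003 to 27 December 2003), pushing the deadline to 27 March 2004.
By the time the written tolling agreement began on 17 June 2004, the limitation period had already expired on 27 March 2004; that interval cannot revive it.

27 March 2004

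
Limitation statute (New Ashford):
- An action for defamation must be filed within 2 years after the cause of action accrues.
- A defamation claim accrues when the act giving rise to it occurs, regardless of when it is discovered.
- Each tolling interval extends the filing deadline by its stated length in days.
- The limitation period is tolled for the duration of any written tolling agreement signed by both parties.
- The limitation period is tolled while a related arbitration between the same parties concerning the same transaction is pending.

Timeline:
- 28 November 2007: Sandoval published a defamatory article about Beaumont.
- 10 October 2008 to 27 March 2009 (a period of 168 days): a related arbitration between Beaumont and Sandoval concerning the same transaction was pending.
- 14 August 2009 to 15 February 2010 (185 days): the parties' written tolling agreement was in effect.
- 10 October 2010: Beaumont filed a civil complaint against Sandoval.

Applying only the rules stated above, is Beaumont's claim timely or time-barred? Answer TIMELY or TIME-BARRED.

The limitation period began to run on 28 November 2007.
2 years from 28 November 2007 is 28 November 2009.
Because the pending related arbitration ran from 10 October 2008 to 27 March 2009, the deadline is extended by 168 days to 15 May 2010.
The written tolling agreement from 14 August 2009 to 15 February 2010 tolled the period for 185 days, extending the deadline to 16 November 2010.
Beaumont filed on 10 October 2010, before the 16 November 2010 deadline, so the action is timely.

TIMELY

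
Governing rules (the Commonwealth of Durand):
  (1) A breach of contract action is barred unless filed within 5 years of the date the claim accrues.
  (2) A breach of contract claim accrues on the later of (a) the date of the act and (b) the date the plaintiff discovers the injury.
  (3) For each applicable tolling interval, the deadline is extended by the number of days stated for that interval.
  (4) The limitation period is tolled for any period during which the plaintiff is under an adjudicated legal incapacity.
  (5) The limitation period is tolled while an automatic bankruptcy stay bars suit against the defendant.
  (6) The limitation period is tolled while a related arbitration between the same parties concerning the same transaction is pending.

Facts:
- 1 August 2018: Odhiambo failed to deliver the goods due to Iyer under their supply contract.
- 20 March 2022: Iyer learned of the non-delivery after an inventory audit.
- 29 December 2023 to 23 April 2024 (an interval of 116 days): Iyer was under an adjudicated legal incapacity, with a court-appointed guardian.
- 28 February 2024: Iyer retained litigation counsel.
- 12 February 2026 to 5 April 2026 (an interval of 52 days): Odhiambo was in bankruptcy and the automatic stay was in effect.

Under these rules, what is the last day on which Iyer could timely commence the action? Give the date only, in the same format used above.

4 September 2027

The claim accrued on 20 March 2022 — the later of the 1 August 2018 act and the 20 March 2022 discovery.
5 years from 20 March 2022 is 20 March 2027.
The plaintiff's legal incapacity from 29 December 2023 to 23 April 2024 tolled the period for 116 days, extending the deadline to 14 July 2027.
Because the automatic bankruptcy stay ran from 12 February 2026 to 5 April 2026, the deadline is extended by 52 days to 4 September 2027.
None of the other events listed affects the running of the period under the stated rules.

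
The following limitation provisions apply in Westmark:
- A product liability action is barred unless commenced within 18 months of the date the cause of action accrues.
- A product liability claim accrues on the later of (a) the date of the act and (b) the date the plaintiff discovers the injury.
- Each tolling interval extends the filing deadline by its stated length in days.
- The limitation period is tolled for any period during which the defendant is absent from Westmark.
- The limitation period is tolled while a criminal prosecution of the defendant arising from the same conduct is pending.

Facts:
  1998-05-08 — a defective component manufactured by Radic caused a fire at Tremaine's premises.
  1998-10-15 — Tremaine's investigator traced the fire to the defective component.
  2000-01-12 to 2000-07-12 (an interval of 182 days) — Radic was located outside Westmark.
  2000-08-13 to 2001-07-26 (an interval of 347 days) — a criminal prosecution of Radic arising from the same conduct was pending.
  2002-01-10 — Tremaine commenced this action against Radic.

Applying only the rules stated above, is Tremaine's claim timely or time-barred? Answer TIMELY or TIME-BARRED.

The claim accrued on 1998-10-15 — the later of the 1998-05-08 act and the 1998-10-15 discovery.
18 months from 1998-10-15 is 2000-04-15.
Because the defendant's absence from the jurisdiction ran from 2000-01-12 to 2000-07-12, the deadline is extended by 182 days to 2000-10-14.
Because the pending criminal prosecution ran from 2000-08-13 to 2001-07-26, the deadline is extended by 347 days to 2001-09-26.
The 2002-01-10 filing falls after the 2001-09-26 deadline; the claim is time-barred.

TIME-BARRED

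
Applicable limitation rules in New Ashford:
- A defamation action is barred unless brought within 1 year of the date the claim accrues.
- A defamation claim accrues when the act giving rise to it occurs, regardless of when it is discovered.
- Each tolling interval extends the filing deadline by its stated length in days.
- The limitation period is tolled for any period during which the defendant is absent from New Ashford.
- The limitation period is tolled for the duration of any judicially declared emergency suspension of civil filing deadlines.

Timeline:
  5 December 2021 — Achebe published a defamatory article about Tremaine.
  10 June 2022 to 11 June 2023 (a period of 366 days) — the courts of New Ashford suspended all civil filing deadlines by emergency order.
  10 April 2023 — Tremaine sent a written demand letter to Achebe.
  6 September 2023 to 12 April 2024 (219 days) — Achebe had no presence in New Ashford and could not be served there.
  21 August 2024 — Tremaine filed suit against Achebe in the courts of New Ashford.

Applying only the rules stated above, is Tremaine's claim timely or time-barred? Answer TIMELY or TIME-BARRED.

TIME-BARRED

The limitation period began to run on 5 December 2021.
Adding the 1 year base period to 5 December 2021 gives a deadline of 5 December 2022, before any tolling.
Because the emergency suspension of filing deadlines ran from 10 June 2022 to 11 June 2023, the deadline is extended by 366 days to 6 December 2023.
The period was tolled for 219 days by the defendant's absence from the jurisdiction (6 September 2023 to 12 April 2024), pushing the deadline to 12 July 2024.
The other events in the timeline have no effect on the limitation period under the stated rules.
Tremaine filed on 21 August 2024, after the 12 July 2024 deadline, so the action is time-barred.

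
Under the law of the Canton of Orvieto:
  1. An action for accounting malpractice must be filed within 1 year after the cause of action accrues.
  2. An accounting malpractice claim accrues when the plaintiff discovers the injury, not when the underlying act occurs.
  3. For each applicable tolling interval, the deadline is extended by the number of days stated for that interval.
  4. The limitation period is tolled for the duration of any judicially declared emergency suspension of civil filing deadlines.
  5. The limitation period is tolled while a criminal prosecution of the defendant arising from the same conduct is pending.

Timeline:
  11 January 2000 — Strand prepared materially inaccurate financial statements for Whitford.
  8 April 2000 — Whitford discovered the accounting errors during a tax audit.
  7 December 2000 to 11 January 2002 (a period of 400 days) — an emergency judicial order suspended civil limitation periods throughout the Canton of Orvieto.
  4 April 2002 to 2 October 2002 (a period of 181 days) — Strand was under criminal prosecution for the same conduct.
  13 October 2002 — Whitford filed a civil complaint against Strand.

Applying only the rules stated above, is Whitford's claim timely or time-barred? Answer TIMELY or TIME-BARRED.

TIMELY

Under the discovery rule, the claim accrued on 8 April 2000, when Whitford discovered the injury — not on the 11 January 2000 date of the underlying act.
Adding the 1 year base period to 8 April 2000 gives a deadline of 8 April 2001, before any tolling.
Because the emergency suspension of filing deadlines ran from 7 December 2000 to 11 January 2002, the deadline is extended by 400 days to 13 May 2002.
Because the pending criminal prosecution ran from 4 April 2002 to 2 October 2002, the deadline is extended by 181 days to 10 November 2002.
The 13 October 2002 filing precedes the 10 November 2002 deadline; the claim is timely.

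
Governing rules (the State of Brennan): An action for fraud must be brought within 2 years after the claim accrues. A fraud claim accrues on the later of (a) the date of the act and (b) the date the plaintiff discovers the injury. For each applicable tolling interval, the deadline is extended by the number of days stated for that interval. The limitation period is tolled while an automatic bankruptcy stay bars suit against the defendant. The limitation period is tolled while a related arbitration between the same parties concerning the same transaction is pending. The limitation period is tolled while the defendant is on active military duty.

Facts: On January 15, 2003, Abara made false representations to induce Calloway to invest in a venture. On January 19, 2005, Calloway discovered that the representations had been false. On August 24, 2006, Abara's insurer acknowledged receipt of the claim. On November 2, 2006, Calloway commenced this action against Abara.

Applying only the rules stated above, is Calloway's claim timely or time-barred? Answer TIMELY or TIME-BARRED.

TIMELY

Taking the later of the act (January 15, 2003) and discovery (January 19, 2005), the claim accrued on January 19, 2005.
2 years from January 19, 2005 is January 19, 2007.
The other events in the timeline have no effect on the limitation period under the stated rules.
The November 2, 2006 filing precedes the January 19, 2007 deadline; the claim is timely.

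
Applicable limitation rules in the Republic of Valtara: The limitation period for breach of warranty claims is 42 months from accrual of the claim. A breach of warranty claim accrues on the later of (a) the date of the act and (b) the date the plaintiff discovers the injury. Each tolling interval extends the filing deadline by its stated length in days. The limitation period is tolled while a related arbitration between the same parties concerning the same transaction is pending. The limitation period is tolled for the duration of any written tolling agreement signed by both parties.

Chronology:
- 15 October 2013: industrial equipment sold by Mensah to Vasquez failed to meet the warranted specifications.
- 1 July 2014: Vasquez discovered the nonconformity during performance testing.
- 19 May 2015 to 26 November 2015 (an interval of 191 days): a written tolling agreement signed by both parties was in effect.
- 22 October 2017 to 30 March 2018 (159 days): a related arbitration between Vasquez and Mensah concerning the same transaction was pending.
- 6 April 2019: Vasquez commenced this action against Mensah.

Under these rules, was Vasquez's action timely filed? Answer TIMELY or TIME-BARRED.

Taking the later of the act (15 October 2013) and discovery (1 July 2014), the claim accrued on 1 July 2014.
The untolled deadline — 42 months after 1 July 2014 — is 1 January 2018.
Because the written tolling agreement ran from 19 May 2015 to 26 November 2015, the deadline is extended by 191 days to 11 July 2018.
The period was tolled for 159 days by the pending related arbitration (22 October 2017 to 30 March 2018), pushing the deadline to 17 December 2018.
Vasquez filed on 6 April 2019, after the 17 December 2018 deadline, so the action is time-barred.

TIME-BARRED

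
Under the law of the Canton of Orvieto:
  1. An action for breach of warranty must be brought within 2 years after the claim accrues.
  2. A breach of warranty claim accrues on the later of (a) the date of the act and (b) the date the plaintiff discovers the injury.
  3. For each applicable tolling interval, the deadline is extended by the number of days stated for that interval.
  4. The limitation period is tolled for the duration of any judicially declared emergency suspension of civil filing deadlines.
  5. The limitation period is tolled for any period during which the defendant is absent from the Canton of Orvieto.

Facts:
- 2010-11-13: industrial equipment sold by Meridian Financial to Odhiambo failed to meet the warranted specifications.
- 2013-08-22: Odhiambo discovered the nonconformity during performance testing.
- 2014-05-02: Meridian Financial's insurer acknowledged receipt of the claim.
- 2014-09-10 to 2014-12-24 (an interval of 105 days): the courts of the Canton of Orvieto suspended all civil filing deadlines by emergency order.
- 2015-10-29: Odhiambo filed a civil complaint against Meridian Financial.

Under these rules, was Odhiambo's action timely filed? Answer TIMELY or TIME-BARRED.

TIMELY

Taking the later of the act (2010-11-13) and discovery (2013-08-22), the claim accrued on 2013-08-22.
Adding the 2 years base period to 2013-08-22 gives a deadline of 2015-08-22, before any tolling.
The period was tolled for 105 days by the emergency suspension of filing deadlines (2014-09-10 to 2014-12-24), pushing the deadline to 2015-12-05.
The other events in the timeline have no effect on the limitation period under the stated rules.
Odhiambo filed on 2015-10-29, before the 2015-12-05 deadline, so the action is timely.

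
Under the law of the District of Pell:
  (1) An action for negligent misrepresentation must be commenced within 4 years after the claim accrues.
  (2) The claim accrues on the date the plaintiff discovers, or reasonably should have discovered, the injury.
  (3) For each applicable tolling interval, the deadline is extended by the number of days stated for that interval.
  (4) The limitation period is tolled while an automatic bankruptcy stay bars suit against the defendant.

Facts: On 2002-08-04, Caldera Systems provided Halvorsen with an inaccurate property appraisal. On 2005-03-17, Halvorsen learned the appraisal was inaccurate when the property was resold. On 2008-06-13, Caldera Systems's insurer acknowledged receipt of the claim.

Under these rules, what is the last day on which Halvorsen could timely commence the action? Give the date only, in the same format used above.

Accrual is tied to discovery, so the period began on 2005-03-17 rather than on 2002-08-04 when the act occurred.
4 years from 2005-03-17 is 2009-03-17.
Nothing else in the chronology tolls or restarts the period.

2009-03-17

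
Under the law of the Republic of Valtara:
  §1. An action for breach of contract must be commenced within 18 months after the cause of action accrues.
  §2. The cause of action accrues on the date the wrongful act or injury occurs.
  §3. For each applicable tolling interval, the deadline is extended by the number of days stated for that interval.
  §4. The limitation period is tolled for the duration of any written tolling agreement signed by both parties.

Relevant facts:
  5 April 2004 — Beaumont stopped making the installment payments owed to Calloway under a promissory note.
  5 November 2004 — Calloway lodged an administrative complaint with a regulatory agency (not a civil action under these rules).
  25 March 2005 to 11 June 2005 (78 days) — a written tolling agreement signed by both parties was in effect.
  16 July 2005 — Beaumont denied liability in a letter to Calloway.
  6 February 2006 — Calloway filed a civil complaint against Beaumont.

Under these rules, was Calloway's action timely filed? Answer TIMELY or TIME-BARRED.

The cause of action accrued on 5 April 2004, the date of the act.
Adding the 18 months base period to 5 April 2004 gives a deadline of 5 October 2005, before any tolling.
The written tolling agreement from 25 March 2005 to 11 June 2005 tolled the period for 78 days, extending the deadline to 22 December 2005.
Nothing else in the chronology tolls or restarts the period.
The 6 February 2006 filing falls after the 22 December 2005 deadline; the claim is time-barred.

TIME-BARRED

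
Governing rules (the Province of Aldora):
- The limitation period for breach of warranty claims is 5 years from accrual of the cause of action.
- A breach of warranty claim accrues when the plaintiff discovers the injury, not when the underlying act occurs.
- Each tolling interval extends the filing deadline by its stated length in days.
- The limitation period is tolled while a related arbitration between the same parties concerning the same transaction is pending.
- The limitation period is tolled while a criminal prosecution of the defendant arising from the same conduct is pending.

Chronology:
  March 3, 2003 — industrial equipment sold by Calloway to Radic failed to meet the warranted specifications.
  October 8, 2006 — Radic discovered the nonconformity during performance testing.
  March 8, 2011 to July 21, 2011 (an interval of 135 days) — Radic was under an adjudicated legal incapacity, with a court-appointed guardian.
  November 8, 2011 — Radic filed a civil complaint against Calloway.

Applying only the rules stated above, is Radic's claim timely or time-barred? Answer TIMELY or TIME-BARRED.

The claim did not accrue until Radic discovered the injury on October 8, 2006; the March 3, 2003 act date does not start the clock under the stated rule.
Adding the 5 years base period to October 8, 2006 gives a deadline of October 8, 2011, before any tolling.
Although the plaintiff's incapacity ran from March 8, 2011 to July 21, 2011, the stated rules do not make that a tolling event, so it is disregarded.
The November 8, 2011 filing falls after the October 8, 2011 deadline; the claim is time-barred.

TIME-BARRED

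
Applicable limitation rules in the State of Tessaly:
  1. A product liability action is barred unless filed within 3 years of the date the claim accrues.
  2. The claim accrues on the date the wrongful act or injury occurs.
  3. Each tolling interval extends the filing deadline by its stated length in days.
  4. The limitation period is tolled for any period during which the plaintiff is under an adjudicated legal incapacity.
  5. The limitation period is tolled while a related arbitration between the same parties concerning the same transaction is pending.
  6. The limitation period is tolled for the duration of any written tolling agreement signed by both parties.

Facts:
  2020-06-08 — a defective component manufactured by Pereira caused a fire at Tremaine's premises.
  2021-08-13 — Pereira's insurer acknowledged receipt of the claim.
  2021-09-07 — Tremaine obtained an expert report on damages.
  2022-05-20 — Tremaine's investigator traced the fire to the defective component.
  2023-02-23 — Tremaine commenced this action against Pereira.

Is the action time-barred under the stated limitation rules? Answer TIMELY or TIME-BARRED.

Because the rule ties accrual to occurrence, the claim accrued on 2020-06-08, not on the 2022-05-20 discovery date.
The untolled deadline — 3 years after 2020-06-08 — is 2023-06-08.
The other events in the timeline have no effect on the limitation period under the stated rules.
The 2023-02-23 filing precedes the 2023-06-08 deadline; the claim is timely.

TIMELY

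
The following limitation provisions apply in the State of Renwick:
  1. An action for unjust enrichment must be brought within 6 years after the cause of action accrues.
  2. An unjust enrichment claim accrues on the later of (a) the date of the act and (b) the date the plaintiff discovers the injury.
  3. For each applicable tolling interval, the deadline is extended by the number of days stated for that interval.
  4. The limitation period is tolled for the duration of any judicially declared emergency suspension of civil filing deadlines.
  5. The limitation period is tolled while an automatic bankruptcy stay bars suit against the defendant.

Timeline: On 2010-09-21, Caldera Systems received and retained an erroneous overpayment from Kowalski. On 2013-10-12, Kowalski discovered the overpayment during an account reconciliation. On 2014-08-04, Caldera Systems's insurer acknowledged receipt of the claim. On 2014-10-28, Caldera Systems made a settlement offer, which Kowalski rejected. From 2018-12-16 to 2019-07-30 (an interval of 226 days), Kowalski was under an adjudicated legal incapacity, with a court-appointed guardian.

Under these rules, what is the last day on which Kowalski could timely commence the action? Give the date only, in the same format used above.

2019-10-12

Because discovery on 2013-10-12 post-dates the 2010-09-21 act, accrual under the later-of rule falls on 2013-10-12.
Adding the 6 years base period to 2013-10-12 gives a deadline of 2019-10-12, before any tolling.
No stated provision tolls the period for the plaintiff's incapacity, so the interval from 2018-12-16 to 2019-07-30 has no effect on the deadline.
None of the other events listed affects the running of the period under the stated rules.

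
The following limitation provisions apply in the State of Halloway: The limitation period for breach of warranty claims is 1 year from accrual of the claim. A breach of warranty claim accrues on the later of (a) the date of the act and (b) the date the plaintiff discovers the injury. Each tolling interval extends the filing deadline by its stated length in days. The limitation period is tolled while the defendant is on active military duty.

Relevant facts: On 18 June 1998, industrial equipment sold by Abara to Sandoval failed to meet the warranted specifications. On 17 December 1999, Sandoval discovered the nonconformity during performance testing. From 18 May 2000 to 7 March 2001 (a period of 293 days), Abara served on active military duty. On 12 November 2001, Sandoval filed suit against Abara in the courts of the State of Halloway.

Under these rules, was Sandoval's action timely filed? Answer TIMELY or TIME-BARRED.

The claim accrued on 17 December 1999 — the later of the 18 June 1998 act and the 17 December 1999 discovery.
The untolled deadline — 1 year after 17 December 1999 — is 17 December 2000.
The defendant's active military service from 18 May 2000 to 7 March 2001 tolled the period for 293 days, extending the deadline to 6 October 2001.
Sandoval filed on 12 November 2001, after the 6 October 2001 deadline, so the action is time-barred.

TIME-BARRED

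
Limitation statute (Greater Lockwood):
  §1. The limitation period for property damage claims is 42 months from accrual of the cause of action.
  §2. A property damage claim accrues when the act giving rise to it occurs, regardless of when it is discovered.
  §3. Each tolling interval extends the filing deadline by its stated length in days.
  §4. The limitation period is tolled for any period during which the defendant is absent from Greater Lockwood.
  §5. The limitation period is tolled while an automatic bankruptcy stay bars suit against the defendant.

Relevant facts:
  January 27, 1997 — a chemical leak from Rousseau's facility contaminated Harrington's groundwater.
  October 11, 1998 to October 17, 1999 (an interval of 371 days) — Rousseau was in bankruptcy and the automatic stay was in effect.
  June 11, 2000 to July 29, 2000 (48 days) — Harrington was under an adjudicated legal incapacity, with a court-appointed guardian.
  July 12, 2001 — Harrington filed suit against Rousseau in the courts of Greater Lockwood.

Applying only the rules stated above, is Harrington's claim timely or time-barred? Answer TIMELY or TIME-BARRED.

TIMELY

The cause of action accrued on January 27, 1997, the date of the act.
42 months from January 27, 1997 is July 27, 2000.
The period was tolled for 371 days by the automatic bankruptcy stay (October 11, 1998 to October 17, 1999), pushing the deadline to August 2, 2001.
The plaintiff's legal incapacity from June 11, 2000 to July 29, 2000 does not toll the period, because no stated rule makes the plaintiff's incapacity a tolling event.
The July 12, 2001 filing precedes the August 2, 2001 deadline; the claim is timely.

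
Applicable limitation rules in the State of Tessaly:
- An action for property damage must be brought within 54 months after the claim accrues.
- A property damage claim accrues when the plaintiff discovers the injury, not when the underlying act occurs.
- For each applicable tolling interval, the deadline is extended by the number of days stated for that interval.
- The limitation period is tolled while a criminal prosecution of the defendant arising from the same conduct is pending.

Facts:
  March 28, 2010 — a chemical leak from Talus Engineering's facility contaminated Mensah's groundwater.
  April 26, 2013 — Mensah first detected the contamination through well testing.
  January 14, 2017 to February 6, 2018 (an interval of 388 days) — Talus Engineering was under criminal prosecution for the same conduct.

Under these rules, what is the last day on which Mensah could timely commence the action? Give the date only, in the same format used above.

Under the discovery rule, the claim accrued on April 26, 2013, when Mensah discovered the injury — not on the March 28, 2010 date of the underlying act.
54 months from April 26, 2013 is October 26, 2017.
Because the pending criminal prosecution ran from January 14, 2017 to February 6, 2018, the deadline is extended by 388 days to November 18, 2018.

November 18, 2018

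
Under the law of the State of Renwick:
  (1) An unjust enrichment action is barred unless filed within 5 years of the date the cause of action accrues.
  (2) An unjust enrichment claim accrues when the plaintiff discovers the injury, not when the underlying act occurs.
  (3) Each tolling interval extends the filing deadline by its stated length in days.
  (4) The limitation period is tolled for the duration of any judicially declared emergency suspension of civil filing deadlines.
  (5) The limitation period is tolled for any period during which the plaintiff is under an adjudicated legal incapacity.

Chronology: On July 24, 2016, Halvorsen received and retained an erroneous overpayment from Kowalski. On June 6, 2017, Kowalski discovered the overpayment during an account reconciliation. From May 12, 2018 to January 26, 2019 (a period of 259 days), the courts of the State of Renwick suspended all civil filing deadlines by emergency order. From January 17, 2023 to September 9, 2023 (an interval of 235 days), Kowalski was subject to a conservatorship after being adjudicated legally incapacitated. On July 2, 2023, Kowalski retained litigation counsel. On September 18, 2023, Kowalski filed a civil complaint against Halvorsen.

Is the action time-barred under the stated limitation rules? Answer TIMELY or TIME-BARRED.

TIMELY

Under the discovery rule, the claim accrued on June 6, 2017, when Kowalski discovered the injury — not on the July 24, 2016 date of the underlying act.
5 years from June 6, 2017 is June 6, 2022.
The period was tolled for 259 days by the emergency suspension of filing deadlines (May 12, 2018 to January 26, 2019), pushing the deadline to February 20, 2023.
The plaintiff's legal incapacity from January 17, 2023 to September 9, 2023 tolled the period for 235 days, extending the deadline to October 13, 2023.
None of the other events listed affects the running of the period under the stated rules.
Filing on September 18, 2023 beat the October 13, 2023 deadline — the action is timely.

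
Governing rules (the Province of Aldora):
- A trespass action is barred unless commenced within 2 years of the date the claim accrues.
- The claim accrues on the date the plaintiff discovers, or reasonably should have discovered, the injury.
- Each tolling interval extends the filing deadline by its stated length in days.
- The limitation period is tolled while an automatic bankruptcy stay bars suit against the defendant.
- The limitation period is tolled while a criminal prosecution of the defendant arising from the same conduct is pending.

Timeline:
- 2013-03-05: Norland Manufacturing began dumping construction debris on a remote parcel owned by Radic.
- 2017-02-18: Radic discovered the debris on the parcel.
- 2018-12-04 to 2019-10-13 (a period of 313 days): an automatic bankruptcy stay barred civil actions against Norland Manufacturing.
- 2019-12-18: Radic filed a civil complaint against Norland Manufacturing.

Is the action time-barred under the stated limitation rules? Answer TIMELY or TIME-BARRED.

Accrual is tied to discovery, so the period began on 2017-02-18 rather than on 2013-03-05 when the act occurred.
The untolled deadline — 2 years after 2017-02-18 — is 2019-02-18.
Because the automatic bankruptcy stay ran from 2018-12-04 to 2019-10-13, the deadline is extended by 313 days to 2019-12-28.
Filing on 2019-12-18 beat the 2019-12-28 deadline — the action is timely.

TIMELY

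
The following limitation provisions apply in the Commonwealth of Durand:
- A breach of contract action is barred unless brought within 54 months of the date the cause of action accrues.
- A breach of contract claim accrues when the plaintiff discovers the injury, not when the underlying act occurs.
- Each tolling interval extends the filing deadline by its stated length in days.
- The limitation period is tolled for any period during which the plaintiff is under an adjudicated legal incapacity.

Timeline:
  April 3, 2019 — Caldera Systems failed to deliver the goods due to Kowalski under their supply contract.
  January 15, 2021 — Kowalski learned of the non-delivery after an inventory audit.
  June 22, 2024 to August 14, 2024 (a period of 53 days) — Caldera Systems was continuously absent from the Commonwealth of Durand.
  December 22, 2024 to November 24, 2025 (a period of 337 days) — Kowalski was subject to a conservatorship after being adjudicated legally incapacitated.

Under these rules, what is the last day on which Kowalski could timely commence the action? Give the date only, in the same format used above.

The claim did not accrue until Kowalski discovered the injury on January 15, 2021; the April 3, 2019 act date does not start the clock under the stated rule.
54 months from January 15, 2021 is July 15, 2025.
The plaintiff's legal incapacity from December 22, 2024 to November 24, 2025 tolled the period for 337 days, extending the deadline to June 17, 2026.
Although the defendant's absence ran from June 22, 2024 to August 14, 2024, the stated rules do not make that a tolling event, so it is disregarded.

June 17, 2026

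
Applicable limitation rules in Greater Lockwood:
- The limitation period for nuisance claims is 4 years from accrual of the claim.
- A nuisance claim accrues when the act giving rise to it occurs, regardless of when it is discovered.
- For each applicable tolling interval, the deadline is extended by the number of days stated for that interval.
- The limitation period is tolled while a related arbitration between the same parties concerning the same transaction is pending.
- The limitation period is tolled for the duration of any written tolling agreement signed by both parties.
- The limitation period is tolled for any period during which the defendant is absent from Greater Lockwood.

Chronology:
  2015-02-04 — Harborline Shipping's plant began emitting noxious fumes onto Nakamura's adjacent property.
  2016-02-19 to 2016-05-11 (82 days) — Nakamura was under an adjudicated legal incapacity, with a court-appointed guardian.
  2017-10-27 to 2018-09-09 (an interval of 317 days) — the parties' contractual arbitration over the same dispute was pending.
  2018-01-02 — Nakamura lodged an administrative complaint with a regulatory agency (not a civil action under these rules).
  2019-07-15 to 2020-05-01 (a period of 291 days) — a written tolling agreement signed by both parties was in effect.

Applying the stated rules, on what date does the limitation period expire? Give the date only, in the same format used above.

The claim accrued on 2015-02-04, when the wrongful act occurred.
4 years from 2015-02-04 is 2019-02-04.
The period was tolled for 317 days by the pending related arbitration (2017-10-27 to 2018-09-09), pushing the deadline to 2019-12-18.
The period was tolled for 291 days by the written tolling agreement (2019-07-15 to 2020-05-01), pushing the deadline to 2020-10-04.
The plaintiff's legal incapacity from 2016-02-19 to 2016-05-11 does not toll the period, because no stated rule makes the plaintiff's incapacity a tolling event.
Nothing else in the chronology tolls or restarts the period.

2020-10-04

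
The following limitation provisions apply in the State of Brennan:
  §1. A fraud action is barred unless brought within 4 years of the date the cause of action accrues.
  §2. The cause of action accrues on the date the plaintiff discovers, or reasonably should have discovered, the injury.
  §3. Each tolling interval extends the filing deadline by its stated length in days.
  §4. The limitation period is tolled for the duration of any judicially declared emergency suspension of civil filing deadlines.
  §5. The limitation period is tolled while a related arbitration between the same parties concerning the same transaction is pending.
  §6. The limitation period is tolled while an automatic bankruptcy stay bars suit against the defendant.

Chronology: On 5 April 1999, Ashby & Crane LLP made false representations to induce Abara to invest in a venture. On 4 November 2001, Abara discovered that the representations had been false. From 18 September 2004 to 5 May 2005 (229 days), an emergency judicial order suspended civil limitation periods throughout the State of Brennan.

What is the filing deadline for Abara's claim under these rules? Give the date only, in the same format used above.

The claim did not accrue until Abara discovered the injury on 4 November 2001; the 5 April 1999 act date does not start the clock under the stated rule.
4 years from 4 November 2001 is 4 November 2005.
Because the emergency suspension of filing deadlines ran from 18 September 2004 to 5 May 2005, the deadline is extended by 229 days to 21 June 2006.

21 June 2006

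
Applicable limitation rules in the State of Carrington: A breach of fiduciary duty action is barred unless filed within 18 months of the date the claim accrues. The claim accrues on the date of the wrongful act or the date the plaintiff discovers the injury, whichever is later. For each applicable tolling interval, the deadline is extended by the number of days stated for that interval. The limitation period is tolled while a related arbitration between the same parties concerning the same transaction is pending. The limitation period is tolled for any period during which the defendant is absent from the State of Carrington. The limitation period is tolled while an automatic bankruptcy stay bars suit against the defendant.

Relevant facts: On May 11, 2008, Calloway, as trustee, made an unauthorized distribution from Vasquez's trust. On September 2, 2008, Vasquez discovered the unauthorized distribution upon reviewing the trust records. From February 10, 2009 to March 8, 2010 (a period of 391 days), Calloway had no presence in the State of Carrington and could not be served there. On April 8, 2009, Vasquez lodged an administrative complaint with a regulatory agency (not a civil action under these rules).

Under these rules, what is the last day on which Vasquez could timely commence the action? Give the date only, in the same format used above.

March 28, 2011

The claim accrued on September 2, 2008 — the later of the May 11, 2008 act and the September 2, 2008 discovery.
The untolled deadline — 18 months after September 2, 2008 — is March 2, 2010.
Because the defendant's absence from the jurisdiction ran from February 10, 2009 to March 8, 2010, the deadline is extended by 391 days to March 28, 2011.
The other events in the timeline have no effect on the limitation period under the stated rules.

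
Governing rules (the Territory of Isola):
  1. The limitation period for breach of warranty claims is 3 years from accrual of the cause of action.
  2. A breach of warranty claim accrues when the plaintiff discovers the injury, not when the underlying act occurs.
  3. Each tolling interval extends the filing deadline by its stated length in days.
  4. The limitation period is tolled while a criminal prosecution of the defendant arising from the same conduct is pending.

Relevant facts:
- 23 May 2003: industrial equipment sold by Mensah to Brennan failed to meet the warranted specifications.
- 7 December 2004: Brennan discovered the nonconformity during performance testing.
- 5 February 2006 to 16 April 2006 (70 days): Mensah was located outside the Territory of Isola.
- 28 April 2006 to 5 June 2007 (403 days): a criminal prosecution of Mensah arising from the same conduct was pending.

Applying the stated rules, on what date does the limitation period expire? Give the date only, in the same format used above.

13 January 2009

Under the discovery rule, the claim accrued on 7 December 2004, when Brennan discovered the injury — not on the 23 May 2003 date of the underlying act.
Adding the 3 years base period to 7 December 2004 gives a deadline of 7 December 2007, before any tolling.
Because the pending criminal prosecution ran from 28 April 2006 to 5 June 2007, the deadline is extended by 403 days to 13 January 2009.
Although the defendant's absence ran from 5 February 2006 to 16 April 2006, the stated rules do not make that a tolling event, so it is disregarded.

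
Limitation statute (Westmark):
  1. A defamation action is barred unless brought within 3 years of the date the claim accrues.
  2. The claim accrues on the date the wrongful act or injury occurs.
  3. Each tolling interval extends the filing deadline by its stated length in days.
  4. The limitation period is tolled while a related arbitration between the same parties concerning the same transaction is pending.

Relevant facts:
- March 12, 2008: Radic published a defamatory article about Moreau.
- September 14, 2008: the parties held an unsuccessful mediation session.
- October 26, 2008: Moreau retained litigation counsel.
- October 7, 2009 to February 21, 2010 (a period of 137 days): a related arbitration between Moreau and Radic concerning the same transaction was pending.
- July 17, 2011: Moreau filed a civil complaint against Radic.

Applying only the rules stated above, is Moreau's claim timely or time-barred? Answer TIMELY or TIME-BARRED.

The claim accrued on March 12, 2008, the date of the act.
Adding the 3 years base period to March 12, 2008 gives a deadline of March 12, 2011, before any tolling.
Because the pending related arbitration ran from October 7, 2009 to February 21, 2010, the deadline is extended by 137 days to July 27, 2011.
None of the other events listed affects the running of the period under the stated rules.
The July 17, 2011 filing precedes the July 27, 2011 deadline; the claim is timely.

TIMELY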